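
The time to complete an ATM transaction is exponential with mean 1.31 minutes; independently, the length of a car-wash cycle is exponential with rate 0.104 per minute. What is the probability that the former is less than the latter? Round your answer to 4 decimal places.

0.8801

λ_1 = 1/1.31 = 0.763359, λ_2 = 0.104.
For independent exponentials, P(the former < the latter) = λ_1/(λ_1+λ_2) = 0.763359/0.867359 ≈ 0.8801.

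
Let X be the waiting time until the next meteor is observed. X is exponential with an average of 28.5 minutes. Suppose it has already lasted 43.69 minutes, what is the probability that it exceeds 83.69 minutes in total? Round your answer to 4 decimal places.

0.2457

The rate is λ = 1/28.5 = 0.0350877 per minute.
P(X > s+t | X > s) = e^(−λ(s+t))/e^(−λs) = e^(−λt), independent of s = 43.69.
P(X > 40) = e^(−1.4035) ≈ 0.2457.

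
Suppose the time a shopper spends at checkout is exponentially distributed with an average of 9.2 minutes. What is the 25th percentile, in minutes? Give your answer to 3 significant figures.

2.65

The rate is λ = 1/9.2 = 0.108696 per minute.
Set 1 − e^(−λt) = 0.25, so t = −ln(0.75)/λ = 0.28768/0.108696 ≈ 2.64668 minutes.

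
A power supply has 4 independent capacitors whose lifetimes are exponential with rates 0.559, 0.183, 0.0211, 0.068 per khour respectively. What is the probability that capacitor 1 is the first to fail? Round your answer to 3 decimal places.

0.673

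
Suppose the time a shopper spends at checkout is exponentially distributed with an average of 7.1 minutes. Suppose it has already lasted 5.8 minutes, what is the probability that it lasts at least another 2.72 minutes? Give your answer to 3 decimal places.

0.682

The rate is λ = 1/7.1 = 0.140845 per minute.
P(X > s+t | X > s) = e^(−λ(s+t))/e^(−λs) = e^(−λt), independent of s = 5.8.
P(X > 2.72) = e^(−0.3831) ≈ 0.682.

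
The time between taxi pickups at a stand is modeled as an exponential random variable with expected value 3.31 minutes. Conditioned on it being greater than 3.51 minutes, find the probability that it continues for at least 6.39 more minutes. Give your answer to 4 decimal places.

0.1451

The rate is λ = 1/3.31 = 0.302115 per minute.
By the memoryless property, P(X > 3.51+6.39 | X > 3.51) = P(X > 6.39).
P(X > 6.39) = e^(−1.9305) ≈ 0.1451.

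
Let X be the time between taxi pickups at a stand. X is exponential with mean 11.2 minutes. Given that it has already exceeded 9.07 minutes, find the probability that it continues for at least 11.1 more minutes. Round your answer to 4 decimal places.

0.3712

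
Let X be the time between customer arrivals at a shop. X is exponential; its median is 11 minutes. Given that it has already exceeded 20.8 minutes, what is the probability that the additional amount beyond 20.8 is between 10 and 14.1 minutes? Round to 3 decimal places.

0.121

For an exponential, median = ln(2)/λ, so λ = ln 2 / 11 = 0.0630134 per minute.
Memoryless: the residual past 20.8 is again Exp(λ).
P(10 < residual < 14.1) = e^(−λ·10) − e^(−λ·14.1) = 0.53252 − 0.41128 ≈ 0.121.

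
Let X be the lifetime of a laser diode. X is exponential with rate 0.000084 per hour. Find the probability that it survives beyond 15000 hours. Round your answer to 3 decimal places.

P(X > 15000) = e^(−λ·15000) = e^(−1.26) ≈ 0.284.

0.284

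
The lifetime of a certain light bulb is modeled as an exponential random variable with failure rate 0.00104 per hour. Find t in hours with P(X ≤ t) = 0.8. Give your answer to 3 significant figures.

Set 1 − e^(−λt) = 0.8, so t = −ln(0.2)/λ = 1.6094/0.00104 ≈ 1547.54 hours.

1550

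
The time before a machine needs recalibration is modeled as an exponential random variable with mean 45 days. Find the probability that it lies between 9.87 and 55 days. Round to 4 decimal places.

0.5085

The rate is λ = 1/45 = 0.0222222 per day.
P(9.87 < X < 55) = e^(−λ·9.87) − e^(−λ·55) = 0.80305 − 0.29457 ≈ 0.5085.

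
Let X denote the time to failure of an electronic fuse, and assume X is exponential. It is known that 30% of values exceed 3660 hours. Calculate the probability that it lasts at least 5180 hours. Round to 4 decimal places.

0.1820

e^(−λ·3660) = 0.30 ⇒ λ = −ln(0.30)/3660 = 0.000328954.
P(X > 5180) = e^(−0.000328954·5180) = e^(−1.704) ≈ 0.1820.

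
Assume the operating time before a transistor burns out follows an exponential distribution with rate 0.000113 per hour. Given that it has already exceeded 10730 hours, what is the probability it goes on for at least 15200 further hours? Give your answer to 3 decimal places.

P(X > s+t | X > s) = e^(−λ(s+t))/e^(−λs) = e^(−λt), independent of s = 10730.
P(X > 15200) = e^(−1.7176) ≈ 0.179.

0.179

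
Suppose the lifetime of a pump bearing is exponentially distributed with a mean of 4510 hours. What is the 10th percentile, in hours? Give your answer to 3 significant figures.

475

The rate is λ = 1/4510 = 0.000221729 per hour.
Set 1 − e^(−λt) = 0.1, so t = −ln(0.9)/λ = 0.10536/0.000221729 ≈ 475.176 hours.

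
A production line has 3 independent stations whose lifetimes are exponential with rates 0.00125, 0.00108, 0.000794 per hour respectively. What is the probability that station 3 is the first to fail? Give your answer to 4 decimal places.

The time to first failure is exponential with rate Σλ = 0.00125 + 0.00108 + 0.000794 = 0.003124.
P(station 3 first) = λ_3/Σλ = 0.000794/0.003124 ≈ 0.2542.

0.2542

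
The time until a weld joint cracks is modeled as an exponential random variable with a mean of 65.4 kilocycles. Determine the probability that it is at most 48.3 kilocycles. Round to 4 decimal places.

The rate is λ = 1/65.4 = 0.0152905 per kilocycle.
P(X ≤ 48.3) = 1 − e^(−λ·48.3) = 1 − e^(−0.73853) ≈ 0.5222.

0.5222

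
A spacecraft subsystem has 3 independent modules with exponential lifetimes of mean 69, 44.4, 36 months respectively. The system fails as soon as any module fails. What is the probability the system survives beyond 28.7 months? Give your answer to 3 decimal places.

0.156

The first failure time is exponential with rate Σλ_i = 1/69 + 1/44.4 + 1/36 = 0.0647931 per month.
P(min > 28.7) = e^(−0.0647931·28.7) = e^(−1.8596) ≈ 0.156.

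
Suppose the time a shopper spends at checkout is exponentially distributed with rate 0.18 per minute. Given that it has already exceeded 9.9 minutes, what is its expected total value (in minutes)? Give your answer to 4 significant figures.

By memorylessness, E[X | X > 9.9] = 9.9 + 1/λ = 9.9 + 5.55556 = 15.4556 minutes.

15.46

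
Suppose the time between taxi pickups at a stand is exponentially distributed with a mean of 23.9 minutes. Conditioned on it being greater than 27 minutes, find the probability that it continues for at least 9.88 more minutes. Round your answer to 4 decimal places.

0.6614

The rate is λ = 1/23.9 = 0.041841 per minute.
The exponential is memoryless, so the remaining time is again Exp(λ): the condition X > 27 is irrelevant.
P(X > 9.88) = e^(−0.41339) ≈ 0.6614.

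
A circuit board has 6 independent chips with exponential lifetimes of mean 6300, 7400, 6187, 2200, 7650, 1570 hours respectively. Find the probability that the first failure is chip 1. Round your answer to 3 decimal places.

0.095

Rates: λ_i = 1/mean_i → 0.00015873, 0.000135135, 0.000161629, 0.000454545, 0.000130719, 0.000636943; Σλ = 0.0016777.
P(chip 1 first) = λ_1/Σλ = 0.00015873/0.0016777 ≈ 0.095.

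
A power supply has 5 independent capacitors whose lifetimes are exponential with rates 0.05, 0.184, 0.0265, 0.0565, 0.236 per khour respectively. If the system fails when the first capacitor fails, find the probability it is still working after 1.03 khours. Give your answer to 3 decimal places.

0.566

The time to first failure is exponential with rate Σλ = 0.05 + 0.184 + 0.0265 + 0.0565 + 0.236 = 0.553.
P(min > 1.03) = e^(−0.553·1.03) = e^(−0.56959) ≈ 0.566.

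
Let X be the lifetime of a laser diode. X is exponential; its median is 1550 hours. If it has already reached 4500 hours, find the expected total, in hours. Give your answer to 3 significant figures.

For an exponential, median = ln(2)/λ, so λ = ln 2 / 1550 = 0.000447192 per hour.
By memorylessness, E[X | X > 4500] = 4500 + 1/λ = 4500 + 2236.18 = 6736.18 hours.

6740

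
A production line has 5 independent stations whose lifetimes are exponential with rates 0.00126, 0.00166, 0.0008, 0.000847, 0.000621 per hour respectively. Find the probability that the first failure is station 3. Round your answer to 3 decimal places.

0.154

The time to first failure is exponential with rate Σλ = 0.00126 + 0.00166 + 0.0008 + 0.000847 + 0.000621 = 0.005188.
P(station 3 first) = λ_3/Σλ = 0.0008/0.005188 ≈ 0.154.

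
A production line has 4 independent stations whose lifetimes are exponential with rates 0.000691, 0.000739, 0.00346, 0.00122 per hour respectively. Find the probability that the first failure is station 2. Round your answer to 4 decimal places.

The time to first failure is exponential with rate Σλ = 0.000691 + 0.000739 + 0.00346 + 0.00122 = 0.00611.
P(station 2 first) = λ_2/Σλ = 0.000739/0.00611 ≈ 0.1209.

0.1209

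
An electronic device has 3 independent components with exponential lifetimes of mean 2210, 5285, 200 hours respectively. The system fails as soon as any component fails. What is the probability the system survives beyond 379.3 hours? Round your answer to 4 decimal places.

The first failure time is exponential with rate Σλ_i = 1/2210 + 1/5285 + 1/200 = 0.0056417 per hour.
P(min > 379.3) = e^(−0.0056417·379.3) = e^(−2.1399) ≈ 0.1177.

0.1177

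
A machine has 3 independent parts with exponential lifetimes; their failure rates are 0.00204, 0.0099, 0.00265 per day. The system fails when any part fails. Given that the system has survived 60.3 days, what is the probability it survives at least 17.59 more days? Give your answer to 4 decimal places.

Time to first failure ~ Exp(Σλ) with Σλ = 0.01459.
By memorylessness, P(T > 60.3+17.59 | T > 60.3) = P(T > 17.59) = e^(−0.01459·17.59) ≈ 0.7736.

0.7736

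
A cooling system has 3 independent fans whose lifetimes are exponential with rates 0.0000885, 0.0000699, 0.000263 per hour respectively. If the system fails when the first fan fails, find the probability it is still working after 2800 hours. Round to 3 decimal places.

The time to first failure is exponential with rate Σλ = 0.0000885 + 0.0000699 + 0.000263 = 0.0004214.
P(min > 2800) = e^(−0.0004214·2800) = e^(−1.1799) ≈ 0.307.

0.307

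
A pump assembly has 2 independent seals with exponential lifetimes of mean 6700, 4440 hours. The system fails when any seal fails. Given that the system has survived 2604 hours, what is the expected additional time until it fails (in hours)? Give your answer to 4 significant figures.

First-failure rate Σλ = 1/6700 + 1/4440 = 0.000374479.
By memorylessness the expected residual is 1/Σλ = 2670.38 hours, regardless of the 2604 already elapsed.

2670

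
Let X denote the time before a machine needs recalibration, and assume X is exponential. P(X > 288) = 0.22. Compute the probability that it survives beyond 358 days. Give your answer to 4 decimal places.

e^(−λ·288) = 0.22 ⇒ λ = −ln(0.22)/288 = 0.00525739.
P(X > 358) = e^(−0.00525739·358) = e^(−1.8821) ≈ 0.1523.

0.1523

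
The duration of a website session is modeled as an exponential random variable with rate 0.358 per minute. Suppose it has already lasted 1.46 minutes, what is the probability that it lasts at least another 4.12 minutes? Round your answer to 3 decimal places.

By the memoryless property, P(X > 1.46+4.12 | X > 1.46) = P(X > 4.12).
P(X > 4.12) = e^(−1.475) ≈ 0.229.

0.229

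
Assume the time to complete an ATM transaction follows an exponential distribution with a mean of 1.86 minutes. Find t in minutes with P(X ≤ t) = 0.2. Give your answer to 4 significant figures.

The rate is λ = 1/1.86 = 0.537634 per minute.
Set 1 − e^(−λt) = 0.2, so t = −ln(0.8)/λ = 0.22314/0.537634 ≈ 0.415047 minutes.

0.4150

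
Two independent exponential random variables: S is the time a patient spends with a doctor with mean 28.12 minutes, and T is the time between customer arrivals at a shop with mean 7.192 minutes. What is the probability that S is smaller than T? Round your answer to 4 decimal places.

0.2037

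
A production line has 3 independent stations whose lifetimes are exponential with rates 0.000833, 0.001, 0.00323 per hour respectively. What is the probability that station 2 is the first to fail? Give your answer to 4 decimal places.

0.1975

The time to first failure is exponential with rate Σλ = 0.000833 + 0.001 + 0.00323 = 0.005063.
P(station 2 first) = λ_2/Σλ = 0.001/0.005063 ≈ 0.1975.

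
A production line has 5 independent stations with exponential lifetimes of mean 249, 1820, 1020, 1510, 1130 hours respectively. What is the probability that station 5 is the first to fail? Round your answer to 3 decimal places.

Rates: λ_i = 1/mean_i → 0.00401606, 0.000549451, 0.000980392, 0.000662252, 0.000884956; Σλ = 0.00709311.
P(station 5 first) = λ_5/Σλ = 0.000884956/0.00709311 ≈ 0.125.

0.125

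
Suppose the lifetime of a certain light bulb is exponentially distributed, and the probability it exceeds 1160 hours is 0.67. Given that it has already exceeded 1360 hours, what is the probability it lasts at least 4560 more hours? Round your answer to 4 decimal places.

From e^(−λ·1160) = 0.67, λ = −ln(0.67)/1160 = 0.000345239.
Memoryless: P(X > 1360+4560 | X > 1360) = P(X > 4560) = e^(−0.000345239·4560) ≈ 0.2072.

0.2072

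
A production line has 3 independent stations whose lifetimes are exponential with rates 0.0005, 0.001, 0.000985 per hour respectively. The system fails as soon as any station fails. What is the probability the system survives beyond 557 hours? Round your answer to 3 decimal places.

0.251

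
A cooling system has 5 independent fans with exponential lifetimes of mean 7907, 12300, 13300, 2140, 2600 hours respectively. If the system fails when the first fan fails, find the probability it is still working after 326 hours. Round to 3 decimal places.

0.691

The first failure time is exponential with rate Σλ_i = 1/7907 + 1/12300 + 1/13300 + 1/2140 + 1/2600 = 0.00113486 per hour.
P(min > 326) = e^(−0.00113486·326) = e^(−0.36997) ≈ 0.691.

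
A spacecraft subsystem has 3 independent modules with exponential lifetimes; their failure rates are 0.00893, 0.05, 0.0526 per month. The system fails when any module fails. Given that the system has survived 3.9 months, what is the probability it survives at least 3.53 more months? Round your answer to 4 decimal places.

0.6746

Time to first failure ~ Exp(Σλ) with Σλ = 0.11153.
By memorylessness, P(T > 3.9+3.53 | T > 3.9) = P(T > 3.53) = e^(−0.11153·3.53) ≈ 0.6746.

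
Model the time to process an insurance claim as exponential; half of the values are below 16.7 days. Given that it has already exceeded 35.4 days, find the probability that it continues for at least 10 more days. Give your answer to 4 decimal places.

For an exponential, median = ln(2)/λ, so λ = ln 2 / 16.7 = 0.0415058 per day.
The exponential is memoryless, so the remaining time is again Exp(λ): the condition X > 35.4 is irrelevant.
P(X > 10) = e^(−0.41506) ≈ 0.6603.

0.6603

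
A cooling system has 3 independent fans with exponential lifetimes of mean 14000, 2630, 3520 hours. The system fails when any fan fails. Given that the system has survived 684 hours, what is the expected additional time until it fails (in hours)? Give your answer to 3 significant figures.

1360

First-failure rate Σλ = 1/14000 + 1/2630 + 1/3520 = 0.000735748.
By memorylessness the expected residual is 1/Σλ = 1359.16 hours, regardless of the 684 already elapsed.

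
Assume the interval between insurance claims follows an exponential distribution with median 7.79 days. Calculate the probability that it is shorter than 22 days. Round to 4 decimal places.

0.8588

For an exponential, median = ln(2)/λ, so λ = ln 2 / 7.79 = 0.0889791 per day.
P(X ≤ 22) = 1 − e^(−λ·22) = 1 − e^(−1.9575) ≈ 0.8588.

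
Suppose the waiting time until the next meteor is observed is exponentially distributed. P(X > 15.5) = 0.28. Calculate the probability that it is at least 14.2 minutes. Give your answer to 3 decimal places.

0.312

e^(−λ·15.5) = 0.28 ⇒ λ = −ln(0.28)/15.5 = 0.0821268.
P(X > 14.2) = e^(−0.0821268·14.2) = e^(−1.1662) ≈ 0.312.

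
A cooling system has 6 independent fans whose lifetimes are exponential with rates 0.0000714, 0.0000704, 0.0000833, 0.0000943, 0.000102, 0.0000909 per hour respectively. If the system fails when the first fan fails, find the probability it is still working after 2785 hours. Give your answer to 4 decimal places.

The time to first failure is exponential with rate Σλ = 0.0000714 + 0.0000704 + 0.0000833 + 0.0000943 + 0.000102 + 0.0000909 = 0.0005123.
P(min > 2785) = e^(−0.0005123·2785) = e^(−1.4268) ≈ 0.2401.

0.2401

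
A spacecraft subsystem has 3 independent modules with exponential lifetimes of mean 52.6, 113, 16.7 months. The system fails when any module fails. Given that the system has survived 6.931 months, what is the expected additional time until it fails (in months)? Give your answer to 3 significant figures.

First-failure rate Σλ = 1/52.6 + 1/113 + 1/16.7 = 0.0877412.
By memorylessness the expected residual is 1/Σλ = 11.3972 months, regardless of the 6.931 already elapsed.

11.4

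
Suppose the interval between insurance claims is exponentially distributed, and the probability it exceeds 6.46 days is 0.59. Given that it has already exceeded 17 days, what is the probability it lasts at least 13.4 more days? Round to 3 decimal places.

From e^(−λ·6.46) = 0.59, λ = −ln(0.59)/6.46 = 0.0816769.
Memoryless: P(X > 17+13.4 | X > 17) = P(X > 13.4) = e^(−0.0816769·13.4) ≈ 0.335.

0.335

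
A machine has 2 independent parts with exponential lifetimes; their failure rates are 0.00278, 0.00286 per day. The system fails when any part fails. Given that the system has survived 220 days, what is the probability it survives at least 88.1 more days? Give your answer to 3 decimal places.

Time to first failure ~ Exp(Σλ) with Σλ = 0.00564.
By memorylessness, P(T > 220+88.1 | T > 220) = P(T > 88.1) = e^(−0.00564·88.1) ≈ 0.608.

0.608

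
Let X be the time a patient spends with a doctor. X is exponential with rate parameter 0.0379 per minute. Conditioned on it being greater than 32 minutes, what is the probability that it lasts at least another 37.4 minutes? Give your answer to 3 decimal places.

P(X > s+t | X > s) = e^(−λ(s+t))/e^(−λs) = e^(−λt), independent of s = 32.
P(X > 37.4) = e^(−1.4175) ≈ 0.242.

0.242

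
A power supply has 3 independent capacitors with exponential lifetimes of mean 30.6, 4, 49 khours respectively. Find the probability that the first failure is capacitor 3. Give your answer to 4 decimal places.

Rates: λ_i = 1/mean_i → 0.0326797, 0.25, 0.0204082; Σλ = 0.303088.
P(capacitor 3 first) = λ_3/Σλ = 0.0204082/0.303088 ≈ 0.0673.

0.0673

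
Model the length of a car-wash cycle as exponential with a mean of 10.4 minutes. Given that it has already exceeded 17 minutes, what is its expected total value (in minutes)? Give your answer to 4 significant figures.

The rate is λ = 1/10.4 = 0.0961538 per minute.
By memorylessness, E[X | X > 17] = 17 + 1/λ = 17 + 10.4 = 27.4 minutes.

27.40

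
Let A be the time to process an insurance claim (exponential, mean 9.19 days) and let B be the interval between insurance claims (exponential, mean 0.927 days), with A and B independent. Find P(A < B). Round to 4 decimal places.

λ_1 = 1/9.19 = 0.108814, λ_2 = 1/0.927 = 1.07875.
For independent exponentials, P(A < B) = λ_1/(λ_1+λ_2) = 0.108814/1.18756 ≈ 0.0916.

0.0916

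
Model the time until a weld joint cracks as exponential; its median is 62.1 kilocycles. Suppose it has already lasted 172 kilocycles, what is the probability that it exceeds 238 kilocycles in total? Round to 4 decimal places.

0.4787

For an exponential, median = ln(2)/λ, so λ = ln 2 / 62.1 = 0.0111618 per kilocycle.
The exponential is memoryless, so the remaining time is again Exp(λ): the condition X > 172 is irrelevant.
P(X > 66) = e^(−0.73668) ≈ 0.4787.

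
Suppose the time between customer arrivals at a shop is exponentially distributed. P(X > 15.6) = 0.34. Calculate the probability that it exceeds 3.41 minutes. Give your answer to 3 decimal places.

e^(−λ·15.6) = 0.34 ⇒ λ = −ln(0.34)/15.6 = 0.0691545.
P(X > 3.41) = e^(−0.0691545·3.41) = e^(−0.23582) ≈ 0.790.

0.790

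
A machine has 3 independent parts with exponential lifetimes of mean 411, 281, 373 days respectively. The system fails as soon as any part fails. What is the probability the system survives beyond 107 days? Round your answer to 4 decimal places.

The first failure time is exponential with rate Σλ_i = 1/411 + 1/281 + 1/373 = 0.00867277 per day.
P(min > 107) = e^(−0.00867277·107) = e^(−0.92799) ≈ 0.3953.

0.3953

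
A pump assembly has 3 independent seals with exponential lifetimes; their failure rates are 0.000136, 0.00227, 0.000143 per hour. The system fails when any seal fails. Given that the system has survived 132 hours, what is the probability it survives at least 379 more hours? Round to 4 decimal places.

Time to first failure ~ Exp(Σλ) with Σλ = 0.002549.
By memorylessness, P(T > 132+379 | T > 132) = P(T > 379) = e^(−0.002549·379) ≈ 0.3806.

0.3806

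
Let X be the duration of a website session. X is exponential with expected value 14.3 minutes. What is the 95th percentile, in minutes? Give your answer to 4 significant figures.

The rate is λ = 1/14.3 = 0.0699301 per minute.
Set 1 − e^(−λt) = 0.95, so t = −ln(0.05)/λ = 2.9957/0.0699301 ≈ 42.839 minutes.

42.84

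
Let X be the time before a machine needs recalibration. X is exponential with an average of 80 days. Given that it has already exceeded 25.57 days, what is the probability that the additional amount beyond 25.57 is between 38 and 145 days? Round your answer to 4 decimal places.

The rate is λ = 1/80 = 0.0125 per day.
Memoryless: the residual past 25.57 is again Exp(λ).
P(38 < residual < 145) = e^(−λ·38) − e^(−λ·145) = 0.62189 − 0.16325 ≈ 0.4586.

0.4586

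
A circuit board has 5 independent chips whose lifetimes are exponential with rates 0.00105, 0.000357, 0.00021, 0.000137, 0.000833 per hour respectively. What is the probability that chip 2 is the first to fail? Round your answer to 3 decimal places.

The time to first failure is exponential with rate Σλ = 0.00105 + 0.000357 + 0.00021 + 0.000137 + 0.000833 = 0.002587.
P(chip 2 first) = λ_2/Σλ = 0.000357/0.002587 ≈ 0.138.

0.138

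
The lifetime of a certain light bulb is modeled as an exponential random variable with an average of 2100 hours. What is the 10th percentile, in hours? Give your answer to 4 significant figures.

The rate is λ = 1/2100 = 0.00047619 per hour.
Set 1 − e^(−λt) = 0.1, so t = −ln(0.9)/λ = 0.10536/0.00047619 ≈ 221.257 hours.

221.3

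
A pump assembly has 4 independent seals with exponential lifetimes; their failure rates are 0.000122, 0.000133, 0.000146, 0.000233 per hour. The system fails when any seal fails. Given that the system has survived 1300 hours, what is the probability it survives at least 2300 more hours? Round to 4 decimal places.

Time to first failure ~ Exp(Σλ) with Σλ = 0.000634.
By memorylessness, P(T > 1300+2300 | T > 1300) = P(T > 2300) = e^(−0.000634·2300) ≈ 0.2327.

0.2327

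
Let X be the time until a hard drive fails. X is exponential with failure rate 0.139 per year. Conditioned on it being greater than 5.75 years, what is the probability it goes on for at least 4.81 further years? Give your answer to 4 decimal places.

The exponential is memoryless, so the remaining time is again Exp(λ): the condition X > 5.75 is irrelevant.
P(X > 4.81) = e^(−0.66859) ≈ 0.5124.

0.5124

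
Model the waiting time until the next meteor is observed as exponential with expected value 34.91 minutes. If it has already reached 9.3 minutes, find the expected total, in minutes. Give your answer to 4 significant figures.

44.21

The rate is λ = 1/34.91 = 0.0286451 per minute.
By memorylessness, E[X | X > 9.3] = 9.3 + 1/λ = 9.3 + 34.91 = 44.21 minutes.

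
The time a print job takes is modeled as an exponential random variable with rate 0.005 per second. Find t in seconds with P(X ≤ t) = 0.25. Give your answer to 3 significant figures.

57.5

Set 1 − e^(−λt) = 0.25, so t = −ln(0.75)/λ = 0.28768/0.005 ≈ 57.5364 seconds.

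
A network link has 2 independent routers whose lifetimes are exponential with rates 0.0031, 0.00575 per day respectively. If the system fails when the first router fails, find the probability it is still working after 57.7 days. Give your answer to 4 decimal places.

0.6001

The time to first failure is exponential with rate Σλ = 0.0031 + 0.00575 = 0.00885.
P(min > 57.7) = e^(−0.00885·57.7) = e^(−0.51065) ≈ 0.6001.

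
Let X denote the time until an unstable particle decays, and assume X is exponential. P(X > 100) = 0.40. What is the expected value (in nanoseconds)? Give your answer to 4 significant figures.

109.1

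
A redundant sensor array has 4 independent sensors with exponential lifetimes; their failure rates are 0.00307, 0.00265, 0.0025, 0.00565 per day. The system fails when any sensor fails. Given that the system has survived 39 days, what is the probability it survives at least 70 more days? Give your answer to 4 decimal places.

0.3787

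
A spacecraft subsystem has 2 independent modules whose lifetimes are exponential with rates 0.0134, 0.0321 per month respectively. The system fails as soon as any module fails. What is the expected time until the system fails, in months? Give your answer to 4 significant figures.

The time to first failure is exponential with rate Σλ = 0.0134 + 0.0321 = 0.0455.
E[min] = 1/Σλ = 1/0.0455 = 21.978 months.

21.98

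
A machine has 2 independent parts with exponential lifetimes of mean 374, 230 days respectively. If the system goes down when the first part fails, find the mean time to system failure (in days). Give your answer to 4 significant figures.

The first failure time is exponential with rate Σλ_i = 1/374 + 1/230 = 0.00702162 per day.
E[min] = 1/Σλ = 1/0.00702162 = 142.417 days.

142.4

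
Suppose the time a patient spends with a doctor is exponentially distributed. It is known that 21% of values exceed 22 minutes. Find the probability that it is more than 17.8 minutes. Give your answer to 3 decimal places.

0.283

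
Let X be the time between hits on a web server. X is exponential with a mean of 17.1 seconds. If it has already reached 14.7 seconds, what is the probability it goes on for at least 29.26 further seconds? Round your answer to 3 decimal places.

0.181

The rate is λ = 1/17.1 = 0.0584795 per second.
P(X > s+t | X > s) = e^(−λ(s+t))/e^(−λs) = e^(−λt), independent of s = 14.7.
P(X > 29.26) = e^(−1.7111) ≈ 0.181.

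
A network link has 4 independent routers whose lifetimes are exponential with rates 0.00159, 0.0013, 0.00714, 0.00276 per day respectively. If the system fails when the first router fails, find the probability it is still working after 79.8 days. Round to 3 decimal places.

The time to first failure is exponential with rate Σλ = 0.00159 + 0.0013 + 0.00714 + 0.00276 = 0.01279.
P(min > 79.8) = e^(−0.01279·79.8) = e^(−1.0206) ≈ 0.360.

0.360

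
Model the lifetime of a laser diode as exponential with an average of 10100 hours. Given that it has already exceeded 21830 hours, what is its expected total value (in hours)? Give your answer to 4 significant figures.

The rate is λ = 1/10100 = 0.0000990099 per hour.
By memorylessness, E[X | X > 21830] = 21830 + 1/λ = 21830 + 10100 = 31930 hours.

31930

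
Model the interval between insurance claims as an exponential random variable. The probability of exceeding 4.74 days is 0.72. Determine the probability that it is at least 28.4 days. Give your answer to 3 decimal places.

0.140

e^(−λ·4.74) = 0.72 ⇒ λ = −ln(0.72)/4.74 = 0.0693047.
P(X > 28.4) = e^(−0.0693047·28.4) = e^(−1.9683) ≈ 0.140.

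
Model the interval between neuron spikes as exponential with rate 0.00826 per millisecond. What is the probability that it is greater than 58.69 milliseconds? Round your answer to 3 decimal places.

P(X > 58.69) = e^(−λ·58.69) = e^(−0.48478) ≈ 0.616.

0.616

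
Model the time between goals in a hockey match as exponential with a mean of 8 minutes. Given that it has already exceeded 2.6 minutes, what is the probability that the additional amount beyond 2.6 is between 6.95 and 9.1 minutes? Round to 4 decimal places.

0.0989

The rate is λ = 1/8 = 0.125 per minute.
Memoryless: the residual past 2.6 is again Exp(λ).
P(6.95 < residual < 9.1) = e^(−λ·6.95) − e^(−λ·9.1) = 0.41948 − 0.32062 ≈ 0.0989.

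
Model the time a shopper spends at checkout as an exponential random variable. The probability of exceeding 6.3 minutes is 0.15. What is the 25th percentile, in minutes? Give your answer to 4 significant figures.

0.9553

e^(−λ·6.3) = 0.15 ⇒ λ = −ln(0.15)/6.3 = 0.30113.
25th percentile: 1 − e^(−λt) = 0.25, t = −ln(0.75)/λ = 0.955341 minutes.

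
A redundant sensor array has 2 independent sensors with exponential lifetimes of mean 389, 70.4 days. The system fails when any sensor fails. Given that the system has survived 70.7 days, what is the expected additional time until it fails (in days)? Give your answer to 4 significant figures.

59.61

First-failure rate Σλ = 1/389 + 1/70.4 = 0.0167752.
By memorylessness the expected residual is 1/Σλ = 59.6117 days, regardless of the 70.7 already elapsed.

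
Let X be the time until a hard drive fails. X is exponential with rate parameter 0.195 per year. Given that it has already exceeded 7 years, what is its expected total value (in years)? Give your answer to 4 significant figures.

12.13

By memorylessness, E[X | X > 7] = 7 + 1/λ = 7 + 5.12821 = 12.1282 years.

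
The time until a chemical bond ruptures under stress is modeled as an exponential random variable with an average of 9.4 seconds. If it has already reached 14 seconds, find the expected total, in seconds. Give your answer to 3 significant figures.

23.4

The rate is λ = 1/9.4 = 0.106383 per second.
By memorylessness, E[X | X > 14] = 14 + 1/λ = 14 + 9.4 = 23.4 seconds.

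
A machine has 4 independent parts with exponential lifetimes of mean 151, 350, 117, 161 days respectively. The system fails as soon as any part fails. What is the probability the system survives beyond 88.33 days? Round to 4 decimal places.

The first failure time is exponential with rate Σλ_i = 1/151 + 1/350 + 1/117 + 1/161 = 0.0242378 per day.
P(min > 88.33) = e^(−0.0242378·88.33) = e^(−2.1409) ≈ 0.1175.

0.1175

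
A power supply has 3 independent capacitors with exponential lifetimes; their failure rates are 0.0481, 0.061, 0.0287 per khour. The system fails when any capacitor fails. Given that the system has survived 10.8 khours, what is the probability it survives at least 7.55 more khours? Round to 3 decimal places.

0.353

Time to first failure ~ Exp(Σλ) with Σλ = 0.1378.
By memorylessness, P(T > 10.8+7.55 | T > 10.8) = P(T > 7.55) = e^(−0.1378·7.55) ≈ 0.353.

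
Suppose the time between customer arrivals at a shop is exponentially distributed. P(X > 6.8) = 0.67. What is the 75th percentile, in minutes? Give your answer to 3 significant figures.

23.5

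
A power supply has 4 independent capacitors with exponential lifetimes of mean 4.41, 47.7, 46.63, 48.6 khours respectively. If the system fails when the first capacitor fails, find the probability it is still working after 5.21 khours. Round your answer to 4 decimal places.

The first failure time is exponential with rate Σλ_i = 1/4.41 + 1/47.7 + 1/46.63 + 1/48.6 = 0.289743 per khour.
P(min > 5.21) = e^(−0.289743·5.21) = e^(−1.5096) ≈ 0.2210.

0.2210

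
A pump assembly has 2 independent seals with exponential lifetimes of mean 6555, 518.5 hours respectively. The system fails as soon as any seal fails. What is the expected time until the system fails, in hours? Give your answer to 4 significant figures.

The first failure time is exponential with rate Σλ_i = 1/6555 + 1/518.5 = 0.0020812 per hour.
E[min] = 1/Σλ = 1/0.0020812 = 480.493 hours.

480.5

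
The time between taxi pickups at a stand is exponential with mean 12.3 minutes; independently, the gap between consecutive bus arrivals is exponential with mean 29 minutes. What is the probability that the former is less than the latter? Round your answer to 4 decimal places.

0.7022

λ_1 = 1/12.3 = 0.0813008, λ_2 = 1/29 = 0.0344828.
For independent exponentials, P(the former < the latter) = λ_1/(λ_1+λ_2) = 0.0813008/0.115784 ≈ 0.7022.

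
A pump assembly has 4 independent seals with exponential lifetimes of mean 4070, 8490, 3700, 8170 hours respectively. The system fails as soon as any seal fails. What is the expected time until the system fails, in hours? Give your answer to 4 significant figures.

1322

The first failure time is exponential with rate Σλ_i = 1/4070 + 1/8490 + 1/3700 + 1/8170 = 0.000756155 per hour.
E[min] = 1/Σλ = 1/0.000756155 = 1322.48 hours.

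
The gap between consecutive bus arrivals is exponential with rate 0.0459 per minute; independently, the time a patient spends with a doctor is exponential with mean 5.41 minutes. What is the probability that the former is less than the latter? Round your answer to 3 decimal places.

0.199

λ_1 = 0.0459, λ_2 = 1/5.41 = 0.184843.
For independent exponentials, P(the former < the latter) = λ_1/(λ_1+λ_2) = 0.0459/0.230743 ≈ 0.199.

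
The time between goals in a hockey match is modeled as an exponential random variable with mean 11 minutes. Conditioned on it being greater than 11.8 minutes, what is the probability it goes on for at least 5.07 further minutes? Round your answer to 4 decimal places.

0.6307

The rate is λ = 1/11 = 0.0909091 per minute.
By the memoryless property, P(X > 11.8+5.07 | X > 11.8) = P(X > 5.07).
P(X > 5.07) = e^(−0.46091) ≈ 0.6307.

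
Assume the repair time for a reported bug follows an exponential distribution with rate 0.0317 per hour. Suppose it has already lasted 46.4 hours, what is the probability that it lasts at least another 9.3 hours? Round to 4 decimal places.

The exponential is memoryless, so the remaining time is again Exp(λ): the condition X > 46.4 is irrelevant.
P(X > 9.3) = e^(−0.29481) ≈ 0.7447.

0.7447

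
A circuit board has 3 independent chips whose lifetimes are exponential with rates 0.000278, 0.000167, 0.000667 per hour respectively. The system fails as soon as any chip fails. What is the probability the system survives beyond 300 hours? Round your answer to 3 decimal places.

The time to first failure is exponential with rate Σλ = 0.000278 + 0.000167 + 0.000667 = 0.001112.
P(min > 300) = e^(−0.001112·300) = e^(−0.3336) ≈ 0.716.

0.716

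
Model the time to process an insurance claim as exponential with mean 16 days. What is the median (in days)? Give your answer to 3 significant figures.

The rate is λ = 1/16 = 0.0625 per day.
Set 1 − e^(−λt) = 0.5, so t = −ln(0.5)/λ = 0.69315/0.0625 ≈ 11.0904 days.

11.1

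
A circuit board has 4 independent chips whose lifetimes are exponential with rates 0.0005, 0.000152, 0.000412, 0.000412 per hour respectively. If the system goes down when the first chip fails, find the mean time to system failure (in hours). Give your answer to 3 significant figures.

678

The time to first failure is exponential with rate Σλ = 0.0005 + 0.000152 + 0.000412 + 0.000412 = 0.001476.
E[min] = 1/Σλ = 1/0.001476 = 677.507 hours.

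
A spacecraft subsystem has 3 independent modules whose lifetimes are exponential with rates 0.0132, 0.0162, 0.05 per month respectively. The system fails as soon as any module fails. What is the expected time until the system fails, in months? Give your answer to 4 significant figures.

12.59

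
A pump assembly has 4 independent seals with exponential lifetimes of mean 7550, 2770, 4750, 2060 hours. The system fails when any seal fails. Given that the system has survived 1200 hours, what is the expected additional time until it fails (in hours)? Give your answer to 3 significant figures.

First-failure rate Σλ = 1/7550 + 1/2770 + 1/4750 + 1/2060 = 0.00118942.
By memorylessness the expected residual is 1/Σλ = 840.743 hours, regardless of the 1200 already elapsed.

841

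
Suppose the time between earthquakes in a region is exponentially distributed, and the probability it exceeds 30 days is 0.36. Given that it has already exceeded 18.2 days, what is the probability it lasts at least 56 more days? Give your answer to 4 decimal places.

From e^(−λ·30) = 0.36, λ = −ln(0.36)/30 = 0.034055.
Memoryless: P(X > 18.2+56 | X > 18.2) = P(X > 56) = e^(−0.034055·56) ≈ 0.1485.

0.1485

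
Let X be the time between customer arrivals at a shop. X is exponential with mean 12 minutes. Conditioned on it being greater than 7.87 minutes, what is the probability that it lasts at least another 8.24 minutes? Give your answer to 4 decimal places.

0.5033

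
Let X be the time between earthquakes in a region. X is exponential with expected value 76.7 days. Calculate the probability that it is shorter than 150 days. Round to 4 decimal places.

0.8585

The rate is λ = 1/76.7 = 0.0130378 per day.
P(X ≤ 150) = 1 − e^(−λ·150) = 1 − e^(−1.9557) ≈ 0.8585.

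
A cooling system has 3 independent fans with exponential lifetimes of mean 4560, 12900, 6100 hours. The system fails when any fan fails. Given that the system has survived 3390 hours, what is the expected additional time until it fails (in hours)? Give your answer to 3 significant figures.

First-failure rate Σλ = 1/4560 + 1/12900 + 1/6100 = 0.000460752.
By memorylessness the expected residual is 1/Σλ = 2170.36 hours, regardless of the 3390 already elapsed.

2170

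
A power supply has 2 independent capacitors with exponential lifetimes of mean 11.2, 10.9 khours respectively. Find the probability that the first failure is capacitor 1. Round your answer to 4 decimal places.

0.4932

Rates: λ_i = 1/mean_i → 0.0892857, 0.0917431; Σλ = 0.181029.
P(capacitor 1 first) = λ_1/Σλ = 0.0892857/0.181029 ≈ 0.4932.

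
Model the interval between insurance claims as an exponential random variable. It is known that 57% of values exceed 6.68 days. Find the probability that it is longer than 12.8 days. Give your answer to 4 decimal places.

0.3406

e^(−λ·6.68) = 0.57 ⇒ λ = −ln(0.57)/6.68 = 0.0841495.
P(X > 12.8) = e^(−0.0841495·12.8) = e^(−1.0771) ≈ 0.3406.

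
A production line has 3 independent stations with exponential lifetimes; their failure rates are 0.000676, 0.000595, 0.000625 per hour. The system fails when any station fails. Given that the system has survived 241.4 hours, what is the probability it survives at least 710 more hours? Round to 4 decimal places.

0.2602

Time to first failure ~ Exp(Σλ) with Σλ = 0.001896.
By memorylessness, P(T > 241.4+710 | T > 241.4) = P(T > 710) = e^(−0.001896·710) ≈ 0.2602.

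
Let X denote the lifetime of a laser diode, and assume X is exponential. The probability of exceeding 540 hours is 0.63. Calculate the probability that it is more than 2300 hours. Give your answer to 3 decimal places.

e^(−λ·540) = 0.63 ⇒ λ = −ln(0.63)/540 = 0.000855621.
P(X > 2300) = e^(−0.000855621·2300) = e^(−1.9679) ≈ 0.140.

0.140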